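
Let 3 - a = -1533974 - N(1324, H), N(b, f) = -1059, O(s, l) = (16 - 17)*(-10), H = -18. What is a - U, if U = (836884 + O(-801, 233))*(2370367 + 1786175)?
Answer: -3478583527630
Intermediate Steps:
O(s, l) = 10 (O(s, l) = -1*(-10) = 10)
U = 3478585060548 (U = (836884 + 10)*(2370367 + 1786175) = 836894*4156542 = 3478585060548)
a = 1532918 (a = 3 - (-1533974 - 1*(-1059)) = 3 - (-1533974 + 1059) = 3 - 1*(-1532915) = 3 + 1532915 = 1532918)
a - U = 1532918 - 1*3478585060548 = 1532918 - 3478585060548 = -3478583527630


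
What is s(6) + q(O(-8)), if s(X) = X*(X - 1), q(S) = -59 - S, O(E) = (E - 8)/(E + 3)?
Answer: -161/5 ≈ -32.200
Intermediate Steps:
O(E) = (-8 + E)/(3 + E)
s(X) = X*(-1 + X)
s(6) + q(O(-8)) = 6*(-1 + 6) + (-59 - (-8 - 8)/(3 - 8)) = 6*5 + (-59 - (-16)/(-5)) = 30 + (-59 - (-1)*(-16)/5) = 30 + (-59 - 1*16/5) = 30 + (-59 - 16/5) = 30 - 311/5 = -161/5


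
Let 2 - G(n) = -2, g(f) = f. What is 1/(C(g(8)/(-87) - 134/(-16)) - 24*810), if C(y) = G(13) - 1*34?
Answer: -1/19470 ≈ -5.1361e-5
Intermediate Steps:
G(n) = 4 (G(n) = 2 - 1*(-2) = 2 + 2 = 4)
C(y) = -30 (C(y) = 4 - 1*34 = 4 - 34 = -30)
1/(C(g(8)/(-87) - 134/(-16)) - 24*810) = 1/(-30 - 24*810) = 1/(-30 - 19440) = 1/(-19470) = -1/19470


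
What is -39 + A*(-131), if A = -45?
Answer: 5856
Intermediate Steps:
-39 + A*(-131) = -39 - 45*(-131) = -39 + 5895 = 5856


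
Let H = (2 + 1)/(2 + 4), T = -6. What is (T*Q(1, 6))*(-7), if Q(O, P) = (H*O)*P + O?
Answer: 168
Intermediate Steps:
H = ½ (H = 3/6 = 3*(⅙) = ½ ≈ 0.50000)
Q(O, P) = O + O*P/2 (Q(O, P) = (O/2)*P + O = O*P/2 + O = O + O*P/2)
(T*Q(1, 6))*(-7) = -3*(2 + 6)*(-7) = -3*8*(-7) = -6*4*(-7) = -24*(-7) = 168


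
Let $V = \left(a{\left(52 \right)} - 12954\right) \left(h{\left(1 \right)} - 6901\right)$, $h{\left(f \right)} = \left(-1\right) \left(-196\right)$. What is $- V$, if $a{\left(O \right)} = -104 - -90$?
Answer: $-86950440$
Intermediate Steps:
$a{\left(O \right)} = -14$ ($a{\left(O \right)} = -104 + 90 = -14$)
$h{\left(f \right)} = 196$
$V = 86950440$ ($V = \left(-14 - 12954\right) \left(196 - 6901\right) = \left(-12968\right) \left(-6705\right) = 86950440$)
$- V = \left(-1\right) 86950440 = -86950440$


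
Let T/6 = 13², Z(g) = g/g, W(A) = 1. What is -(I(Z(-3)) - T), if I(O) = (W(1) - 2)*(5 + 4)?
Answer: 1023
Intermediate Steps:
Z(g) = 1
T = 1014 (T = 6*13² = 6*169 = 1014)
I(O) = -9 (I(O) = (1 - 2)*(5 + 4) = -1*9 = -9)
-(I(Z(-3)) - T) = -(-9 - 1*1014) = -(-9 - 1014) = -1*(-1023) = 1023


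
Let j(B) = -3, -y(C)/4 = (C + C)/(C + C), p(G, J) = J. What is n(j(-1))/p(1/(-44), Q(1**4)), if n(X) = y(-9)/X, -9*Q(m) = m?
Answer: -12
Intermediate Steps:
Q(m) = -m/9
y(C) = -4 (y(C) = -4*(C + C)/(C + C) = -4*2*C/(2*C) = -4*2*C*1/(2*C) = -4*1 = -4)
n(X) = -4/X
n(j(-1))/p(1/(-44), Q(1**4)) = (-4/(-3))/((-1/9*1**4)) = (-4*(-1/3))/((-1/9*1)) = 4/(3*(-1/9)) = (4/3)*(-9) = -12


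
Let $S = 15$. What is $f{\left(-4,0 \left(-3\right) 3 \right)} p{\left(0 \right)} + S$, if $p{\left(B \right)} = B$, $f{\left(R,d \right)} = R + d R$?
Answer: $15$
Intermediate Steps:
$f{\left(R,d \right)} = R + R d$
$f{\left(-4,0 \left(-3\right) 3 \right)} p{\left(0 \right)} + S = - 4 \left(1 + 0 \left(-3\right) 3\right) 0 + 15 = - 4 \left(1 + 0 \cdot 3\right) 0 + 15 = - 4 \left(1 + 0\right) 0 + 15 = \left(-4\right) 1 \cdot 0 + 15 = \left(-4\right) 0 + 15 = 0 + 15 = 15$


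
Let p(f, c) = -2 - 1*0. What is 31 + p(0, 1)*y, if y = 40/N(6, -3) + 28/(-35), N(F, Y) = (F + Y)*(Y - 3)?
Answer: 1667/45 ≈ 37.044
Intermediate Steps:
N(F, Y) = (-3 + Y)*(F + Y) (N(F, Y) = (F + Y)*(-3 + Y) = (-3 + Y)*(F + Y))
y = -136/45 (y = 40/((-3)² - 3*6 - 3*(-3) + 6*(-3)) + 28/(-35) = 40/(9 - 18 + 9 - 18) + 28*(-1/35) = 40/(-18) - ⅘ = 40*(-1/18) - ⅘ = -20/9 - ⅘ = -136/45 ≈ -3.0222)
p(f, c) = -2 (p(f, c) = -2 + 0 = -2)
31 + p(0, 1)*y = 31 - 2*(-136/45) = 31 + 272/45 = 1667/45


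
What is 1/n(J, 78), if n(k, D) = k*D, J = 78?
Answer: 1/6084 ≈ 0.00016437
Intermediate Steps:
n(k, D) = D*k
1/n(J, 78) = 1/(78*78) = 1/6084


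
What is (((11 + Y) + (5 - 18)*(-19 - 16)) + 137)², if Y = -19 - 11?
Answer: 328329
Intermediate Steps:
Y = -30
(((11 + Y) + (5 - 18)*(-19 - 16)) + 137)² = (((11 - 30) + (5 - 18)*(-19 - 16)) + 137)² = ((-19 - 13*(-35)) + 137)² = ((-19 + 455) + 137)² = (436 + 137)² = 573² = 328329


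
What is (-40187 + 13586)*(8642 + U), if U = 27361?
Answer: -957715803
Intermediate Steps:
(-40187 + 13586)*(8642 + U) = (-40187 + 13586)*(8642 + 27361) = -26601*36003 = -957715803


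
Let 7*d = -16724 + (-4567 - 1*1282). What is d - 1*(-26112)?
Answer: 160211/7 ≈ 22887.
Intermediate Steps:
d = -22573/7 (d = (-16724 + (-4567 - 1*1282))/7 = (-16724 + (-4567 - 1282))/7 = (-16724 - 5849)/7 = (⅐)*(-22573) = -22573/7 ≈ -3224.7)
d - 1*(-26112) = -22573/7 - 1*(-26112) = -22573/7 + 26112 = 160211/7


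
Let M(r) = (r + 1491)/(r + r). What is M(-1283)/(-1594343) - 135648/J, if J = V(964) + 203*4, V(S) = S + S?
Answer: -69368422572688/1401196317265 ≈ -49.507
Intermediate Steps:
V(S) = 2*S
M(r) = (1491 + r)/(2*r) (M(r) = (1491 + r)/((2*r)) = (1491 + r)*(1/(2*r)) = (1491 + r)/(2*r))
J = 2740 (J = 2*964 + 203*4 = 1928 + 812 = 2740)
M(-1283)/(-1594343) - 135648/J = ((½)*(1491 - 1283)/(-1283))/(-1594343) - 135648/2740 = ((½)*(-1/1283)*208)*(-1/1594343) - 135648*1/2740 = -104/1283*(-1/1594343) - 33912/685 = 104/2045542069 - 33912/685 = -69368422572688/1401196317265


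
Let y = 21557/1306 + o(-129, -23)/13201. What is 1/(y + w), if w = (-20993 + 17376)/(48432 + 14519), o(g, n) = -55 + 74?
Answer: 1085307093206/17853418323019 ≈ 0.060790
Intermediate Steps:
o(g, n) = 19
y = 284598771/17240506 (y = 21557/1306 + 19/13201 = 284598771/17240506 ≈ 16.508)
w = -3617/62951 ≈ -0.057457
1/(y + w) = 1/(284598771/17240506 - 3617/62951) = 1/(17853418323019/1085307093206) = 1085307093206/17853418323019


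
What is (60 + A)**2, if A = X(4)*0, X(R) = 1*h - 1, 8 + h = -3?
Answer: 3600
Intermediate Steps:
h = -11 (h = -8 - 3 = -11)
X(R) = -12 (X(R) = 1*(-11) - 1 = -11 - 1 = -12)
A = 0 (A = -12*0 = 0)
(60 + A)**2 = (60 + 0)**2 = 60**2 = 3600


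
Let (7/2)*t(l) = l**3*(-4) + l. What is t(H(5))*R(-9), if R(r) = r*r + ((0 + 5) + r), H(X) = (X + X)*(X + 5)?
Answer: -87997800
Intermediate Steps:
H(X) = 2*X*(5 + X) (H(X) = (2*X)*(5 + X) = 2*X*(5 + X))
t(l) = -8*l**3/7 + 2*l/7 (t(l) = 2*(l**3*(-4) + l)/7 = 2*(-4*l**3 + l)/7 = 2*(l - 4*l**3)/7 = -8*l**3/7 + 2*l/7)
R(r) = 5 + r + r**2 (R(r) = r**2 + (5 + r) = 5 + r + r**2)
t(H(5))*R(-9) = (2*(2*5*(5 + 5))*(1 - 4*100*(5 + 5)**2)/7)*(5 - 9 + (-9)**2) = (2*(2*5*10)*(1 - 4*(2*5*10)**2)/7)*(5 - 9 + 81) = ((2/7)*100*(1 - 4*100**2))*77 = ((2/7)*100*(1 - 4*10000))*77 = ((2/7)*100*(1 - 40000))*77 = ((2/7)*100*(-39999))*77 = -7999800/7*77 = -87997800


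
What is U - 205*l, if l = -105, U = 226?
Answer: 21751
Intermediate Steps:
U - 205*l = 226 - 205*(-105) = 226 + 21525 = 21751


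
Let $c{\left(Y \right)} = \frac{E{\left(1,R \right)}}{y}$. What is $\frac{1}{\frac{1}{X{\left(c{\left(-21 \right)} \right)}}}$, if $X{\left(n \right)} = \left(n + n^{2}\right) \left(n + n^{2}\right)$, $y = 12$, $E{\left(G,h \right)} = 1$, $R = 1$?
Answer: $\frac{169}{20736} \approx 0.0081501$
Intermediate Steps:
$c{\left(Y \right)} = \frac{1}{12}$ ($c{\left(Y \right)} = 1 \cdot \frac{1}{12} = \frac{1}{12}$)
$X{\left(n \right)} = \left(n + n^{2}\right)^{2}$
$\frac{1}{\frac{1}{X{\left(c{\left(-21 \right)} \right)}}} = \frac{1}{\frac{1}{\left(\frac{1}{12}\right)^{2} \left(1 + \frac{1}{12}\right)^{2}}} = \frac{1}{\frac{1}{\frac{1}{144} \left(\frac{13}{12}\right)^{2}}} = \frac{1}{\frac{1}{\frac{1}{144} \cdot \frac{169}{144}}} = \frac{1}{\frac{1}{\frac{169}{20736}}} = \frac{1}{\frac{20736}{169}} = \frac{169}{20736}$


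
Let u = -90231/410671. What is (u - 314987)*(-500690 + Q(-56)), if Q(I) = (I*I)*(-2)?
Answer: 65578635537128696/410671 ≈ 1.5969e+11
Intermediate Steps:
Q(I) = -2*I² (Q(I) = I²*(-2) = -2*I²)
u = -90231/410671 (u = -90231*1/410671 = -90231/410671 ≈ -0.21972)
(u - 314987)*(-500690 + Q(-56)) = (-90231/410671 - 314987)*(-500690 - 2*(-56)²) = -129356116508*(-500690 - 2*3136)/410671 = -129356116508*(-500690 - 6272)/410671 = -129356116508/410671*(-506962) = 65578635537128696/410671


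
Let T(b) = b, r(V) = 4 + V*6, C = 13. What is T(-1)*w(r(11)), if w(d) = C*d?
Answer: -910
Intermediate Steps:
r(V) = 4 + 6*V
w(d) = 13*d
T(-1)*w(r(11)) = -13*(4 + 6*11) = -13*(4 + 66) = -13*70 = -1*910 = -910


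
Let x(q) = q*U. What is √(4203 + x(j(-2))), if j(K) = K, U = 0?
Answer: 3*√467 ≈ 64.831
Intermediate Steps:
x(q) = 0 (x(q) = q*0 = 0)
√(4203 + x(j(-2))) = √(4203 + 0) = √4203 = 3*√467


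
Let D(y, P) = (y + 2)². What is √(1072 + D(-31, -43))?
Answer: √1913 ≈ 43.738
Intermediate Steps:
D(y, P) = (2 + y)²
√(1072 + D(-31, -43)) = √(1072 + (2 - 31)²) = √(1072 + (-29)²) = √(1072 + 841) = √1913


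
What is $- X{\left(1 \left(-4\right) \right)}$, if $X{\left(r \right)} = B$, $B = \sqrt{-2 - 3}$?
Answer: $- i \sqrt{5} \approx - 2.2361 i$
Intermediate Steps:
$B = i \sqrt{5}$ ($B = \sqrt{-5} = i \sqrt{5} \approx 2.2361 i$)
$X{\left(r \right)} = i \sqrt{5}$
$- X{\left(1 \left(-4\right) \right)} = - i \sqrt{5}$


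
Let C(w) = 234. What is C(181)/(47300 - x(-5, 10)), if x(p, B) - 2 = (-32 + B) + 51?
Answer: 234/47269 ≈ 0.0049504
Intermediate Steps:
x(p, B) = 21 + B (x(p, B) = 2 + ((-32 + B) + 51) = 2 + (19 + B) = 21 + B)
C(181)/(47300 - x(-5, 10)) = 234/(47300 - (21 + 10)) = 234/(47300 - 1*31) = 234/(47300 - 31) = 234/47269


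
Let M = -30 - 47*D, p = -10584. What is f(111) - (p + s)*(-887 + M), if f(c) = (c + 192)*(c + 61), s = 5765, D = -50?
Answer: 6957743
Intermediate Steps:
M = 2320 (M = -30 - 47*(-50) = -30 + 2350 = 2320)
f(c) = (61 + c)*(192 + c) (f(c) = (192 + c)*(61 + c) = (61 + c)*(192 + c))
f(111) - (p + s)*(-887 + M) = (11712 + 111**2 + 253*111) - (-10584 + 5765)*(-887 + 2320) = (11712 + 12321 + 28083) - (-4819)*1433 = 52116 - 1*(-6905627) = 52116 + 6905627 = 6957743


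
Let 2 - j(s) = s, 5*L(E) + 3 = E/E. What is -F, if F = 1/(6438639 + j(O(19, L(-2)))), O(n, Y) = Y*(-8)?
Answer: -5/32193189 ≈ -1.5531e-7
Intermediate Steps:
L(E) = -⅖ (L(E) = -⅗ + (E/E)/5 = -⅗ + (⅕)*1 = -⅗ + ⅕ = -⅖)
O(n, Y) = -8*Y
j(s) = 2 - s
F = 5/32193189 (F = 1/(6438639 + (2 - (-8)*(-2)/5)) = 1/(6438639 + (2 - 1*16/5)) = 1/(6438639 + (2 - 16/5)) = 1/(6438639 - 6/5) = 1/(32193189/5) = 5/32193189 ≈ 1.5531e-7)
-F = -1*5/32193189 = -5/32193189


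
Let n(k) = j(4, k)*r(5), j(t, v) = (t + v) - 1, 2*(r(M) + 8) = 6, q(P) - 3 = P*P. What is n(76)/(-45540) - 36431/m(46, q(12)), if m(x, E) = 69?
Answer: -4808813/9108 ≈ -527.98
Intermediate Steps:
q(P) = 3 + P**2 (q(P) = 3 + P*P = 3 + P**2)
r(M) = -5 (r(M) = -8 + (1/2)*6 = -8 + 3 = -5)
j(t, v) = -1 + t + v
n(k) = -15 - 5*k (n(k) = (-1 + 4 + k)*(-5) = (3 + k)*(-5) = -15 - 5*k)
n(76)/(-45540) - 36431/m(46, q(12)) = (-15 - 5*76)/(-45540) - 36431/69 = (-15 - 380)*(-1/45540) - 36431*1/69 = -395*(-1/45540) - 36431/69 = 79/9108 - 36431/69 = -4808813/9108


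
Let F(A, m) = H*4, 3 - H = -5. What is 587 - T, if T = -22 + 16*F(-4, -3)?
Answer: 97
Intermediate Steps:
H = 8 (H = 3 - 1*(-5) = 3 + 5 = 8)
F(A, m) = 32 (F(A, m) = 8*4 = 32)
T = 490 (T = -22 + 16*32 = -22 + 512 = 490)
587 - T = 587 - 1*490 = 587 - 490 = 97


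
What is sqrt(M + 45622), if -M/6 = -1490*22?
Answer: sqrt(242302) ≈ 492.24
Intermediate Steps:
M = 196680 (M = -(-8940)*22 = -6*(-32780) = 196680)
sqrt(M + 45622) = sqrt(196680 + 45622) = sqrt(242302)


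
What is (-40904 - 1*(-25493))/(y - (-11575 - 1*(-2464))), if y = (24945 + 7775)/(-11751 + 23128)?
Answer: -175330947/103688567 ≈ -1.6909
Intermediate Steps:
y = 32720/11377 ≈ 2.8760
(-40904 - 1*(-25493))/(y - (-11575 - 1*(-2464))) = (-40904 - 1*(-25493))/(32720/11377 - (-11575 - 1*(-2464))) = (-40904 + 25493)/(32720/11377 - (-11575 + 2464)) = -15411/(32720/11377 - 1*(-9111)) = -15411/(32720/11377 + 9111) = -15411/103688567/11377 = -15411*11377/103688567 = -175330947/103688567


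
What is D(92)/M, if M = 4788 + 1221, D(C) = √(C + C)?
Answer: 2*√46/6009 ≈ 0.0022574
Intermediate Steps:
D(C) = √2*√C (D(C) = √(2*C) = √2*√C)
M = 6009
D(92)/M = (√2*√92)/6009 = (√2*(2*√23))*(1/6009) = (2*√46)*(1/6009) = 2*√46/6009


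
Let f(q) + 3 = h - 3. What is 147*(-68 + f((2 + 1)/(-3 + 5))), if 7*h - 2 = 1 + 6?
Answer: -10689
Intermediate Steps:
h = 9/7 (h = 2/7 + (1 + 6)/7 = 2/7 + (⅐)*7 = 2/7 + 1 = 9/7 ≈ 1.2857)
f(q) = -33/7 (f(q) = -3 + (9/7 - 3) = -3 - 12/7 = -33/7)
147*(-68 + f((2 + 1)/(-3 + 5))) = 147*(-68 - 33/7) = 147*(-509/7) = -10689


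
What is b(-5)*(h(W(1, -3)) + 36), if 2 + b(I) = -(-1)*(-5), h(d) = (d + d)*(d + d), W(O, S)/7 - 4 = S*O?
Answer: -1624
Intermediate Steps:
W(O, S) = 28 + 7*O*S (W(O, S) = 28 + 7*(S*O) = 28 + 7*(O*S) = 28 + 7*O*S)
h(d) = 4*d² (h(d) = (2*d)*(2*d) = 4*d²)
b(I) = -7 (b(I) = -2 - (-1)*(-5) = -2 - 1*5 = -2 - 5 = -7)
b(-5)*(h(W(1, -3)) + 36) = -7*(4*(28 + 7*1*(-3))² + 36) = -7*(4*(28 - 21)² + 36) = -7*(4*7² + 36) = -7*(4*49 + 36) = -7*(196 + 36) = -7*232 = -1624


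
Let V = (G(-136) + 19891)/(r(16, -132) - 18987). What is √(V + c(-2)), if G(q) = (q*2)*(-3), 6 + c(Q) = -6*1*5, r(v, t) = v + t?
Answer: I*√13532851745/19103 ≈ 6.0897*I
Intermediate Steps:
r(v, t) = t + v
c(Q) = -36 (c(Q) = -6 - 6*1*5 = -6 - 6*5 = -6 - 30 = -36)
G(q) = -6*q (G(q) = (2*q)*(-3) = -6*q)
V = -20707/19103 (V = (-6*(-136) + 19891)/((-132 + 16) - 18987) = (816 + 19891)/(-116 - 18987) = 20707/(-19103) = 20707*(-1/19103) = -20707/19103 ≈ -1.0840)
√(V + c(-2)) = √(-20707/19103 - 36) = √(-708415/19103) = I*√13532851745/19103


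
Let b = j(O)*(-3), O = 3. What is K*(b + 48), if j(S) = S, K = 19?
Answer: 741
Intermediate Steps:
b = -9 (b = 3*(-3) = -9)
K*(b + 48) = 19*(-9 + 48) = 19*39 = 741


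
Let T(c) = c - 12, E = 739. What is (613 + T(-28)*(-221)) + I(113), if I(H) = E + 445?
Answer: 10637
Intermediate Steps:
T(c) = -12 + c
I(H) = 1184 (I(H) = 739 + 445 = 1184)
(613 + T(-28)*(-221)) + I(113) = (613 + (-12 - 28)*(-221)) + 1184 = (613 - 40*(-221)) + 1184 = (613 + 8840) + 1184 = 9453 + 1184 = 10637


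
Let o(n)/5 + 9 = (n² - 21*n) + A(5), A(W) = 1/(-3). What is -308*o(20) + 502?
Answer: 137026/3 ≈ 45675.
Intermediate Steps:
A(W) = -⅓
o(n) = -140/3 - 105*n + 5*n² (o(n) = -45 + 5*((n² - 21*n) - ⅓) = -45 + 5*(-⅓ + n² - 21*n) = -45 + (-5/3 - 105*n + 5*n²) = -140/3 - 105*n + 5*n²)
-308*o(20) + 502 = -308*(-140/3 - 105*20 + 5*20²) + 502 = -308*(-140/3 - 2100 + 5*400) + 502 = -308*(-140/3 - 2100 + 2000) + 502 = -308*(-440/3) + 502 = 135520/3 + 502 = 137026/3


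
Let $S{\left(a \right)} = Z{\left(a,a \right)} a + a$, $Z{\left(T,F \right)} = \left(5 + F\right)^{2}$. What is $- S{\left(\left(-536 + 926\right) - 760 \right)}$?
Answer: $49293620$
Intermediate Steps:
$S{\left(a \right)} = a + a \left(5 + a\right)^{2}$ ($S{\left(a \right)} = \left(5 + a\right)^{2} a + a = a \left(5 + a\right)^{2} + a = a + a \left(5 + a\right)^{2}$)
$- S{\left(\left(-536 + 926\right) - 760 \right)} = - \left(\left(-536 + 926\right) - 760\right) \left(1 + \left(5 + \left(\left(-536 + 926\right) - 760\right)\right)^{2}\right) = - \left(390 - 760\right) \left(1 + \left(5 + \left(390 - 760\right)\right)^{2}\right) = - \left(-370\right) \left(1 + \left(5 - 370\right)^{2}\right) = - \left(-370\right) \left(1 + \left(-365\right)^{2}\right) = - \left(-370\right) \left(1 + 133225\right) = - \left(-370\right) 133226 = \left(-1\right) \left(-49293620\right) = 49293620$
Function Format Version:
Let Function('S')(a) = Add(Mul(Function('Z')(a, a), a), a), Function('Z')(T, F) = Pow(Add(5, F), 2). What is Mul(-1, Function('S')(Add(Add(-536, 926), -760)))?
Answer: 49293620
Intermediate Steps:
Function('S')(a) = Add(a, Mul(a, Pow(Add(5, a), 2))) (Function('S')(a) = Add(Mul(Pow(Add(5, a), 2), a), a) = Add(Mul(a, Pow(Add(5, a), 2)), a) = Add(a, Mul(a, Pow(Add(5, a), 2))))
Mul(-1, Function('S')(Add(Add(-536, 926), -760))) = Mul(-1, Mul(Add(Add(-536, 926), -760), Add(1, Pow(Add(5, Add(Add(-536, 926), -760)), 2)))) = Mul(-1, Mul(Add(390, -760), Add(1, Pow(Add(5, Add(390, -760)), 2)))) = Mul(-1, Mul(-370, Add(1, Pow(Add(5, -370), 2)))) = Mul(-1, Mul(-370, Add(1, Pow(-365, 2)))) = Mul(-1, Mul(-370, Add(1, 133225))) = Mul(-1, Mul(-370, 133226)) = Mul(-1, -49293620) = 49293620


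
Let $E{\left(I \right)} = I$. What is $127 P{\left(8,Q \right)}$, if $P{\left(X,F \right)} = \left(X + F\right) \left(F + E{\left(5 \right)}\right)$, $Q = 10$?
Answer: $34290$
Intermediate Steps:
$P{\left(X,F \right)} = \left(5 + F\right) \left(F + X\right)$ ($P{\left(X,F \right)} = \left(X + F\right) \left(F + 5\right) = \left(F + X\right) \left(5 + F\right) = \left(5 + F\right) \left(F + X\right)$)
$127 P{\left(8,Q \right)} = 127 \left(10^{2} + 5 \cdot 10 + 5 \cdot 8 + 10 \cdot 8\right) = 127 \left(100 + 50 + 40 + 80\right) = 127 \cdot 270 = 34290$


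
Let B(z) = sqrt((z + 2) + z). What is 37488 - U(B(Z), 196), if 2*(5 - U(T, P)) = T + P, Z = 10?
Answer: 37581 + sqrt(22)/2 ≈ 37583.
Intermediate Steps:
B(z) = sqrt(2 + 2*z) (B(z) = sqrt((2 + z) + z) = sqrt(2 + 2*z))
U(T, P) = 5 - P/2 - T/2 (U(T, P) = 5 - (T + P)/2 = 5 - (P + T)/2 = 5 + (-P/2 - T/2) = 5 - P/2 - T/2)
37488 - U(B(Z), 196) = 37488 - (5 - 1/2*196 - sqrt(2 + 2*10)/2) = 37488 - (5 - 98 - sqrt(2 + 20)/2) = 37488 - (5 - 98 - sqrt(22)/2) = 37488 - (-93 - sqrt(22)/2) = 37488 + (93 + sqrt(22)/2) = 37581 + sqrt(22)/2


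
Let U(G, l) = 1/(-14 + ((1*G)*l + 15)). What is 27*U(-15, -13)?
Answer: 27/196 ≈ 0.13776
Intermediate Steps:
U(G, l) = 1/(1 + G*l) (U(G, l) = 1/(-14 + (G*l + 15)) = 1/(-14 + (15 + G*l)) = 1/(1 + G*l))
27*U(-15, -13) = 27/(1 - 15*(-13)) = 27/(1 + 195) = 27/196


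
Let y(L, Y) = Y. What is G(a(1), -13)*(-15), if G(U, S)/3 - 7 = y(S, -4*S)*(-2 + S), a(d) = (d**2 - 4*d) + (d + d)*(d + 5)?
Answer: 34785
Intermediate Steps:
a(d) = d**2 - 4*d + 2*d*(5 + d) (a(d) = (d**2 - 4*d) + (2*d)*(5 + d) = (d**2 - 4*d) + 2*d*(5 + d) = d**2 - 4*d + 2*d*(5 + d))
G(U, S) = 21 - 12*S*(-2 + S) (G(U, S) = 21 + 3*((-4*S)*(-2 + S)) = 21 + 3*(-4*S*(-2 + S)) = 21 - 12*S*(-2 + S))
G(a(1), -13)*(-15) = (21 - 12*(-13)**2 + 24*(-13))*(-15) = (21 - 12*169 - 312)*(-15) = (21 - 2028 - 312)*(-15) = -2319*(-15) = 34785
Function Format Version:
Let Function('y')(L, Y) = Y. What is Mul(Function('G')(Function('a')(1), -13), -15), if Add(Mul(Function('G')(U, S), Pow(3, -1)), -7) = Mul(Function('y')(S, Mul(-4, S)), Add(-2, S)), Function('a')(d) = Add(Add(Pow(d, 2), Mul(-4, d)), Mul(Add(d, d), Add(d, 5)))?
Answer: 34785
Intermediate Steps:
Function('a')(d) = Add(Pow(d, 2), Mul(-4, d), Mul(2, d, Add(5, d))) (Function('a')(d) = Add(Add(Pow(d, 2), Mul(-4, d)), Mul(Mul(2, d), Add(5, d))) = Add(Add(Pow(d, 2), Mul(-4, d)), Mul(2, d, Add(5, d))) = Add(Pow(d, 2), Mul(-4, d), Mul(2, d, Add(5, d))))
Function('G')(U, S) = Add(21, Mul(-12, S, Add(-2, S))) (Function('G')(U, S) = Add(21, Mul(3, Mul(Mul(-4, S), Add(-2, S)))) = Add(21, Mul(3, Mul(-4, S, Add(-2, S)))) = Add(21, Mul(-12, S, Add(-2, S))))
Mul(Function('G')(Function('a')(1), -13), -15) = Mul(Add(21, Mul(-12, Pow(-13, 2)), Mul(24, -13)), -15) = Mul(Add(21, Mul(-12, 169), -312), -15) = Mul(Add(21, -2028, -312), -15) = Mul(-2319, -15) = 34785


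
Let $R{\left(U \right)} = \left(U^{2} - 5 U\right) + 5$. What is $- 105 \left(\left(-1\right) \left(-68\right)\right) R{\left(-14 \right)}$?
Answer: $-1934940$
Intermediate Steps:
$R{\left(U \right)} = 5 + U^{2} - 5 U$
$- 105 \left(\left(-1\right) \left(-68\right)\right) R{\left(-14 \right)} = - 105 \left(\left(-1\right) \left(-68\right)\right) \left(5 + \left(-14\right)^{2} - -70\right) = \left(-105\right) 68 \left(5 + 196 + 70\right) = \left(-7140\right) 271 = -1934940$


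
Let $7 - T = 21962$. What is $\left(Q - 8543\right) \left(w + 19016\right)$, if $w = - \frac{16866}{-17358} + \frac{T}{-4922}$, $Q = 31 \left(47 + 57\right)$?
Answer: $- \frac{1440665804339667}{14239346} \approx -1.0118 \cdot 10^{8}$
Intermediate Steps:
$T = -21955$ ($T = 7 - 21962 = -21955$)
$Q = 3224$ ($Q = 31 \cdot 104 = 3224$)
$w = \frac{77351557}{14239346}$ ($w = - \frac{16866}{-17358} - \frac{21955}{-4922} = \left(-16866\right) \left(- \frac{1}{17358}\right) - - \frac{21955}{4922} = \frac{2811}{2893} + \frac{21955}{4922} = \frac{77351557}{14239346} \approx 5.4322$)
$\left(Q - 8543\right) \left(w + 19016\right) = \left(3224 - 8543\right) \left(\frac{77351557}{14239346} + 19016\right) = \left(-5319\right) \frac{270852755093}{14239346} = - \frac{1440665804339667}{14239346}$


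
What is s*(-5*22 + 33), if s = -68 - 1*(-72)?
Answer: -308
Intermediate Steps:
s = 4 (s = -68 + 72 = 4)
s*(-5*22 + 33) = 4*(-5*22 + 33) = 4*(-110 + 33) = 4*(-77) = -308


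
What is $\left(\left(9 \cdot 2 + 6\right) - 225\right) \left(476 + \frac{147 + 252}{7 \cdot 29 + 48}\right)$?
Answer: $- \frac{24094875}{251} \approx -95996.0$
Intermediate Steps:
$\left(\left(9 \cdot 2 + 6\right) - 225\right) \left(476 + \frac{147 + 252}{7 \cdot 29 + 48}\right) = \left(\left(18 + 6\right) - 225\right) \left(476 + \frac{399}{203 + 48}\right) = \left(24 - 225\right) \left(476 + \frac{399}{251}\right) = - 201 \left(476 + 399 \cdot \frac{1}{251}\right) = - 201 \left(476 + \frac{399}{251}\right) = \left(-201\right) \frac{119875}{251} = - \frac{24094875}{251}$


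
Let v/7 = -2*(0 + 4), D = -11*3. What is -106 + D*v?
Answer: 1742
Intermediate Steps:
D = -33
v = -56 (v = 7*(-2*(0 + 4)) = 7*(-2*4) = 7*(-8) = -56)
-106 + D*v = -106 - 33*(-56) = -106 + 1848 = 1742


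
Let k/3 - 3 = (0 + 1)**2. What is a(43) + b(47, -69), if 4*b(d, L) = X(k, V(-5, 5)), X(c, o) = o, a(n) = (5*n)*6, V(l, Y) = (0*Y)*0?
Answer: 1290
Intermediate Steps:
k = 12 (k = 9 + 3*(0 + 1)**2 = 9 + 3*1**2 = 9 + 3*1 = 9 + 3 = 12)
V(l, Y) = 0 (V(l, Y) = 0*0 = 0)
a(n) = 30*n
b(d, L) = 0 (b(d, L) = (1/4)*0 = 0)
a(43) + b(47, -69) = 30*43 + 0 = 1290 + 0 = 1290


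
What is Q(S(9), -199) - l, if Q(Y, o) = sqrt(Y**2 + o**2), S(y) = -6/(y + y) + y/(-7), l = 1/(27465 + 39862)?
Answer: -1/67327 + sqrt(17465197)/21 ≈ 199.01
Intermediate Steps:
l = 1/67327 ≈ 1.4853e-5
S(y) = -3/y - y/7 (S(y) = -6*1/(2*y) + y*(-1/7) = -3/y - y/7)
Q(S(9), -199) - l = sqrt((-3/9 - 1/7*9)**2 + (-199)**2) - 1*1/67327 = sqrt((-3*1/9 - 9/7)**2 + 39601) - 1/67327 = sqrt((-1/3 - 9/7)**2 + 39601) - 1/67327 = sqrt((-34/21)**2 + 39601) - 1/67327 = sqrt(1156/441 + 39601) - 1/67327 = sqrt(17465197/441) - 1/67327 = sqrt(17465197)/21 - 1/67327 = -1/67327 + sqrt(17465197)/21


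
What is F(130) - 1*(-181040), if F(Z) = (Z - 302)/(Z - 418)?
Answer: 13034923/72 ≈ 1.8104e+5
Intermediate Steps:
F(Z) = (-302 + Z)/(-418 + Z)
F(130) - 1*(-181040) = (-302 + 130)/(-418 + 130) - 1*(-181040) = -172/(-288) + 181040 = -1/288*(-172) + 181040 = 43/72 + 181040 = 13034923/72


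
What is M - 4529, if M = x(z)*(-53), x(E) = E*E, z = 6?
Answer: -6437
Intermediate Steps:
x(E) = E²
M = -1908 (M = 6²*(-53) = 36*(-53) = -1908)
M - 4529 = -1908 - 4529 = -6437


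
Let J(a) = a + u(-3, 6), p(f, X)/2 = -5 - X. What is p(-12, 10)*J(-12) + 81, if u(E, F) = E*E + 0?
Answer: 171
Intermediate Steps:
p(f, X) = -10 - 2*X (p(f, X) = 2*(-5 - X) = -10 - 2*X)
u(E, F) = E² (u(E, F) = E² + 0 = E²)
J(a) = 9 + a (J(a) = a + (-3)² = a + 9 = 9 + a)
p(-12, 10)*J(-12) + 81 = (-10 - 2*10)*(9 - 12) + 81 = (-10 - 20)*(-3) + 81 = -30*(-3) + 81 = 90 + 81 = 171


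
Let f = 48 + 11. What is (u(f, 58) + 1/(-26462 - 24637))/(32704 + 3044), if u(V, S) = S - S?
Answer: -1/1826687052 ≈ -5.4744e-10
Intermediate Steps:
f = 59
u(V, S) = 0
(u(f, 58) + 1/(-26462 - 24637))/(32704 + 3044) = (0 + 1/(-26462 - 24637))/(32704 + 3044) = (0 + 1/(-51099))/35748 = (0 - 1/51099)*(1/35748) = -1/51099*1/35748 = -1/1826687052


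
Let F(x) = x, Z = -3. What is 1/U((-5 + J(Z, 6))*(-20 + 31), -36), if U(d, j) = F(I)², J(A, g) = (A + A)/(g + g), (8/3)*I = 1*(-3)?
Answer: 64/81 ≈ 0.79012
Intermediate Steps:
I = -9/8 (I = 3*(1*(-3))/8 = (3/8)*(-3) = -9/8 ≈ -1.1250)
J(A, g) = A/g (J(A, g) = (2*A)/((2*g)) = (2*A)*(1/(2*g)) = A/g)
U(d, j) = 81/64 (U(d, j) = (-9/8)² = 81/64)
1/U((-5 + J(Z, 6))*(-20 + 31), -36) = 1/(81/64) = 64/81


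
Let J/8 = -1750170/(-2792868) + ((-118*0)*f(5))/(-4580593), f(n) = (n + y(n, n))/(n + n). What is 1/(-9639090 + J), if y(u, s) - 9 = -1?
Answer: -232739/2243391000730 ≈ -1.0374e-7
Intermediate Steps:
y(u, s) = 8 (y(u, s) = 9 - 1 = 8)
f(n) = (8 + n)/(2*n) (f(n) = (n + 8)/(n + n) = (8 + n)/((2*n)) = (8 + n)*(1/(2*n)) = (8 + n)/(2*n))
J = 1166780/232739 (J = 8*(-1750170/(-2792868) + ((-118*0)*((1/2)*(8 + 5)/5))/(-4580593)) = 8*(-1750170*(-1/2792868) + (0*((1/2)*(1/5)*13))*(-1/4580593)) = 8*(291695/465478 + (0*(13/10))*(-1/4580593)) = 8*(291695/465478 + 0*(-1/4580593)) = 8*(291695/465478 + 0) = 8*(291695/465478) = 1166780/232739 ≈ 5.0133)
1/(-9639090 + J) = 1/(-9639090 + 1166780/232739) = 1/(-2243391000730/232739) = -232739/2243391000730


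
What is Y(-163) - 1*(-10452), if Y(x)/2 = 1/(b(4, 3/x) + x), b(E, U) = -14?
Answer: 1850002/177 ≈ 10452.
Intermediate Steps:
Y(x) = 2/(-14 + x)
Y(-163) - 1*(-10452) = 2/(-14 - 163) - 1*(-10452) = 2/(-177) + 10452 = 2*(-1/177) + 10452 = -2/177 + 10452 = 1850002/177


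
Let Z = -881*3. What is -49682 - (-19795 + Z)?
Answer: -27244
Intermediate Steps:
Z = -2643
-49682 - (-19795 + Z) = -49682 - (-19795 - 2643) = -49682 - 1*(-22438) = -49682 + 22438 = -27244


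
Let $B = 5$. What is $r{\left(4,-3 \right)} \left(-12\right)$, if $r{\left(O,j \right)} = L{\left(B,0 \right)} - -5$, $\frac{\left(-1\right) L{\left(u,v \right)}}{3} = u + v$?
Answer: $120$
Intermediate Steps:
$L{\left(u,v \right)} = - 3 u - 3 v$ ($L{\left(u,v \right)} = - 3 \left(u + v\right) = - 3 u - 3 v$)
$r{\left(O,j \right)} = -10$ ($r{\left(O,j \right)} = \left(\left(-3\right) 5 - 0\right) - -5 = \left(-15 + 0\right) + 5 = -15 + 5 = -10$)
$r{\left(4,-3 \right)} \left(-12\right) = \left(-10\right) \left(-12\right) = 120$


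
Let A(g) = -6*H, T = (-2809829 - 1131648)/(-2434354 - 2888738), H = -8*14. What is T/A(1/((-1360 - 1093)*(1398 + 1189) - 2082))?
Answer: 3941477/3577117824 ≈ 0.0011019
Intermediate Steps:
H = -112
T = 3941477/5323092 (T = -3941477/(-5323092) = -3941477*(-1/5323092) = 3941477/5323092 ≈ 0.74045)
A(g) = 672 (A(g) = -6*(-112) = 672)
T/A(1/((-1360 - 1093)*(1398 + 1189) - 2082)) = (3941477/5323092)/672 = (3941477/5323092)*(1/672) = 3941477/3577117824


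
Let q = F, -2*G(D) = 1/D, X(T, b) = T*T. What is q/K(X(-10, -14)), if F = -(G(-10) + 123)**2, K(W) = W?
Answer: -6056521/40000 ≈ -151.41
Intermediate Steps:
X(T, b) = T**2
G(D) = -1/(2*D)
F = -6056521/400 (F = -(-1/2/(-10) + 123)**2 = -(-1/2*(-1/10) + 123)**2 = -(1/20 + 123)**2 = -(2461/20)**2 = -1*6056521/400 = -6056521/400 ≈ -15141.)
q = -6056521/400 ≈ -15141.
q/K(X(-10, -14)) = -6056521/(400*((-10)**2)) = -6056521/400/100 = -6056521/400*1/100 = -6056521/40000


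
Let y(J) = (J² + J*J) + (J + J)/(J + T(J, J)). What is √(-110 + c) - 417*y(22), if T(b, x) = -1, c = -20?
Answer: -2831708/7 + I*√130 ≈ -4.0453e+5 + 11.402*I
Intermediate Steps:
y(J) = 2*J² + 2*J/(-1 + J) (y(J) = (J² + J*J) + (J + J)/(J - 1) = (J² + J²) + (2*J)/(-1 + J) = 2*J² + 2*J/(-1 + J))
√(-110 + c) - 417*y(22) = √(-110 - 20) - 834*22*(1 + 22² - 1*22)/(-1 + 22) = √(-130) - 834*22*(1 + 484 - 22)/21 = I*√130 - 834*22*463/21 = I*√130 - 417*20372/21 = I*√130 - 2831708/7 = -2831708/7 + I*√130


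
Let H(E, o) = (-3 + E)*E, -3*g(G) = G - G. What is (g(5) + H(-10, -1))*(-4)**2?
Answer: 2080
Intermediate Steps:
g(G) = 0 (g(G) = -(G - G)/3 = -1/3*0 = 0)
H(E, o) = E*(-3 + E)
(g(5) + H(-10, -1))*(-4)**2 = (0 - 10*(-3 - 10))*(-4)**2 = (0 - 10*(-13))*16 = (0 + 130)*16 = 130*16 = 2080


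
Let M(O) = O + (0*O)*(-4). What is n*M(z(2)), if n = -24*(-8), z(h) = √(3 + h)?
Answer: 192*√5 ≈ 429.33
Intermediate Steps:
M(O) = O (M(O) = O + 0*(-4) = O + 0 = O)
n = 192
n*M(z(2)) = 192*√(3 + 2) = 192*√5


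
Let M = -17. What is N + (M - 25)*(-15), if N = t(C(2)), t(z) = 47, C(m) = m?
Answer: 677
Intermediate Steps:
N = 47
N + (M - 25)*(-15) = 47 + (-17 - 25)*(-15) = 47 - 42*(-15) = 47 + 630 = 677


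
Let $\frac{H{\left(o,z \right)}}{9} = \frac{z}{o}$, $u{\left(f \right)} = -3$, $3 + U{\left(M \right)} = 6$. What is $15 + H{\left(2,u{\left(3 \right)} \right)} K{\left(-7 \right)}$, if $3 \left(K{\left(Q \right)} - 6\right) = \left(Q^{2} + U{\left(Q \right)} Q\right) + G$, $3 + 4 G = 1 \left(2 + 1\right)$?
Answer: $-192$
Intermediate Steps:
$U{\left(M \right)} = 3$ ($U{\left(M \right)} = -3 + 6 = 3$)
$H{\left(o,z \right)} = \frac{9 z}{o}$ ($H{\left(o,z \right)} = 9 \frac{z}{o} = \frac{9 z}{o}$)
$G = 0$ ($G = - \frac{3}{4} + \frac{1 \left(2 + 1\right)}{4} = - \frac{3}{4} + \frac{1 \cdot 3}{4} = - \frac{3}{4} + \frac{1}{4} \cdot 3 = - \frac{3}{4} + \frac{3}{4} = 0$)
$K{\left(Q \right)} = 6 + Q + \frac{Q^{2}}{3}$ ($K{\left(Q \right)} = 6 + \frac{\left(Q^{2} + 3 Q\right) + 0}{3} = 6 + \frac{Q^{2} + 3 Q}{3} = 6 + \left(Q + \frac{Q^{2}}{3}\right) = 6 + Q + \frac{Q^{2}}{3}$)
$15 + H{\left(2,u{\left(3 \right)} \right)} K{\left(-7 \right)} = 15 + 9 \left(-3\right) \frac{1}{2} \left(6 - 7 + \frac{\left(-7\right)^{2}}{3}\right) = 15 + 9 \left(-3\right) \frac{1}{2} \left(6 - 7 + \frac{1}{3} \cdot 49\right) = 15 - \frac{27 \left(6 - 7 + \frac{49}{3}\right)}{2} = 15 - 207 = -192$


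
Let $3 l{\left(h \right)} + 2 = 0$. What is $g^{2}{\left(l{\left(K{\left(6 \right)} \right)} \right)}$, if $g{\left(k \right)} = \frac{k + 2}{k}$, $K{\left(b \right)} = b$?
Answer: $4$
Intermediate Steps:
$l{\left(h \right)} = - \frac{2}{3}$ ($l{\left(h \right)} = - \frac{2}{3} + \frac{1}{3} \cdot 0 = - \frac{2}{3} + 0 = - \frac{2}{3}$)
$g{\left(k \right)} = \frac{2 + k}{k}$
$g^{2}{\left(l{\left(K{\left(6 \right)} \right)} \right)} = \left(\frac{2 - \frac{2}{3}}{- \frac{2}{3}}\right)^{2} = \left(\left(- \frac{3}{2}\right) \frac{4}{3}\right)^{2} = \left(-2\right)^{2} = 4$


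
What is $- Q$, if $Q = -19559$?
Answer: $19559$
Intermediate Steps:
$- Q = \left(-1\right) \left(-19559\right) = 19559$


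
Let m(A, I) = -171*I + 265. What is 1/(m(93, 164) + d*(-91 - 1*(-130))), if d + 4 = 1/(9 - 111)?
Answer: -34/949803 ≈ -3.5797e-5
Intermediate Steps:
m(A, I) = 265 - 171*I
d = -409/102 (d = -4 + 1/(9 - 111) = -4 + 1/(-102) = -4 - 1/102 = -409/102 ≈ -4.0098)
1/(m(93, 164) + d*(-91 - 1*(-130))) = 1/((265 - 171*164) - 409*(-91 - 1*(-130))/102) = 1/((265 - 28044) - 409*(-91 + 130)/102) = 1/(-27779 - 409/102*39) = 1/(-27779 - 5317/34) = 1/(-949803/34) = -34/949803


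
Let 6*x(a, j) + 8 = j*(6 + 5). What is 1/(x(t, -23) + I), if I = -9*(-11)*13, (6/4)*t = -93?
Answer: 2/2487 ≈ 0.00080418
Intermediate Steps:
t = -62 (t = (2/3)*(-93) = -62)
I = 1287 (I = 99*13 = 1287)
x(a, j) = -4/3 + 11*j/6 (x(a, j) = -4/3 + (j*(6 + 5))/6 = -4/3 + (j*11)/6 = -4/3 + (11*j)/6 = -4/3 + 11*j/6)
1/(x(t, -23) + I) = 1/((-4/3 + (11/6)*(-23)) + 1287) = 1/((-4/3 - 253/6) + 1287) = 1/(-87/2 + 1287) = 1/(2487/2) = 2/2487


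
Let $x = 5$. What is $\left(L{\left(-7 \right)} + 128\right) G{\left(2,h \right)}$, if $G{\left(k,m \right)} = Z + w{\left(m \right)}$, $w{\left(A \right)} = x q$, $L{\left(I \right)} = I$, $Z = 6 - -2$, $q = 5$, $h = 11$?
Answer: $3993$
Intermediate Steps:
$Z = 8$ ($Z = 6 + 2 = 8$)
$w{\left(A \right)} = 25$ ($w{\left(A \right)} = 5 \cdot 5 = 25$)
$G{\left(k,m \right)} = 33$ ($G{\left(k,m \right)} = 8 + 25 = 33$)
$\left(L{\left(-7 \right)} + 128\right) G{\left(2,h \right)} = \left(-7 + 128\right) 33 = 121 \cdot 33 = 3993$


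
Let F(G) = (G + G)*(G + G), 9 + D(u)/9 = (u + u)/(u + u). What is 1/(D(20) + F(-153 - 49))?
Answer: 1/163144 ≈ 6.1296e-6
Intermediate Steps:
D(u) = -72 (D(u) = -81 + 9*((u + u)/(u + u)) = -81 + 9*((2*u)/((2*u))) = -81 + 9*((2*u)*(1/(2*u))) = -81 + 9*1 = -81 + 9 = -72)
F(G) = 4*G² (F(G) = (2*G)*(2*G) = 4*G²)
1/(D(20) + F(-153 - 49)) = 1/(-72 + 4*(-153 - 49)²) = 1/(-72 + 4*(-202)²) = 1/(-72 + 4*40804) = 1/(-72 + 163216) = 1/163144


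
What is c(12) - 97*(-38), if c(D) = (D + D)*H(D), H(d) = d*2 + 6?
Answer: 4406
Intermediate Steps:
H(d) = 6 + 2*d (H(d) = 2*d + 6 = 6 + 2*d)
c(D) = 2*D*(6 + 2*D) (c(D) = (D + D)*(6 + 2*D) = (2*D)*(6 + 2*D) = 2*D*(6 + 2*D))
c(12) - 97*(-38) = 4*12*(3 + 12) - 97*(-38) = 4*12*15 + 3686 = 720 + 3686 = 4406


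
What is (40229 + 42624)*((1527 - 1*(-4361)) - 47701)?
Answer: -3464332489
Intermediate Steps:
(40229 + 42624)*((1527 - 1*(-4361)) - 47701) = 82853*((1527 + 4361) - 47701) = 82853*(5888 - 47701) = 82853*(-41813) = -3464332489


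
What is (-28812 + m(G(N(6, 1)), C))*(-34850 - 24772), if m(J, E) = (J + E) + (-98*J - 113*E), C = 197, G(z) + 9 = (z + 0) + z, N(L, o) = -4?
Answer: 2935012194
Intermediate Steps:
G(z) = -9 + 2*z (G(z) = -9 + ((z + 0) + z) = -9 + (z + z) = -9 + 2*z)
m(J, E) = -112*E - 97*J (m(J, E) = (E + J) + (-113*E - 98*J) = -112*E - 97*J)
(-28812 + m(G(N(6, 1)), C))*(-34850 - 24772) = (-28812 + (-112*197 - 97*(-9 + 2*(-4))))*(-34850 - 24772) = (-28812 + (-22064 - 97*(-9 - 8)))*(-59622) = (-28812 + (-22064 - 97*(-17)))*(-59622) = (-28812 + (-22064 + 1649))*(-59622) = (-28812 - 20415)*(-59622) = -49227*(-59622) = 2935012194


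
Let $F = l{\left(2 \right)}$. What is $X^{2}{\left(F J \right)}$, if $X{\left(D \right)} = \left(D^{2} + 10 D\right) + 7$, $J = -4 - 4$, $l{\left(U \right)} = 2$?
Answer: $10609$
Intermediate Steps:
$F = 2$
$J = -8$ ($J = -4 - 4 = -8$)
$X{\left(D \right)} = 7 + D^{2} + 10 D$
$X^{2}{\left(F J \right)} = \left(7 + \left(2 \left(-8\right)\right)^{2} + 10 \cdot 2 \left(-8\right)\right)^{2} = \left(7 + \left(-16\right)^{2} + 10 \left(-16\right)\right)^{2} = \left(7 + 256 - 160\right)^{2} = 103^{2} = 10609$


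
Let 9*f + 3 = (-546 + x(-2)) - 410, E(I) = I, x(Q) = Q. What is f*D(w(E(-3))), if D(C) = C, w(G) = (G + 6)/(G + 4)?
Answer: -961/3 ≈ -320.33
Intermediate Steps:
w(G) = (6 + G)/(4 + G)
f = -961/9 (f = -⅓ + ((-546 - 2) - 410)/9 = -⅓ + (-548 - 410)/9 = -⅓ + (⅑)*(-958) = -⅓ - 958/9 = -961/9 ≈ -106.78)
f*D(w(E(-3))) = -961*(6 - 3)/(9*(4 - 3)) = -961*3/(9*1) = -961*3/9 = -961/9*3 = -961/3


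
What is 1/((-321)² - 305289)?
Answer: -1/202248 ≈ -4.9444e-6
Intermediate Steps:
1/((-321)² - 305289) = 1/(103041 - 305289) = 1/(-202248) = -1/202248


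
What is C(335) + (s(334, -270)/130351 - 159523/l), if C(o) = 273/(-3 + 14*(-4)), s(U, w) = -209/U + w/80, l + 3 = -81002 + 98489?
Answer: -617576563797131/44911094956104 ≈ -13.751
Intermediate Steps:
l = 17484 (l = -3 + (-81002 + 98489) = -3 + 17487 = 17484)
s(U, w) = -209/U + w/80 (s(U, w) = -209/U + w*(1/80) = -209/U + w/80)
C(o) = -273/59 (C(o) = 273/(-3 - 56) = 273/(-59) = 273*(-1/59) = -273/59)
C(335) + (s(334, -270)/130351 - 159523/l) = -273/59 + ((-209/334 + (1/80)*(-270))/130351 - 159523/17484) = -273/59 + ((-209*1/334 - 27/8)*(1/130351) - 159523*1/17484) = -273/59 + ((-209/334 - 27/8)*(1/130351) - 159523/17484) = -273/59 + (-5345/1336*1/130351 - 159523/17484) = -273/59 + (-5345/174148936 - 159523/17484) = -273/59 - 6945213542377/761204999256 = -617576563797131/44911094956104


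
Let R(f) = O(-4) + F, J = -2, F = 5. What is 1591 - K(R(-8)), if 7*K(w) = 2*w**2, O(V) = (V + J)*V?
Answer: 9455/7 ≈ 1350.7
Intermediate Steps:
O(V) = V*(-2 + V) (O(V) = (V - 2)*V = (-2 + V)*V = V*(-2 + V))
R(f) = 29 (R(f) = -4*(-2 - 4) + 5 = -4*(-6) + 5 = 24 + 5 = 29)
K(w) = 2*w**2/7 (K(w) = (2*w**2)/7 = 2*w**2/7)
1591 - K(R(-8)) = 1591 - 2*29**2/7 = 1591 - 2*841/7 = 1591 - 1*1682/7 = 1591 - 1682/7 = 9455/7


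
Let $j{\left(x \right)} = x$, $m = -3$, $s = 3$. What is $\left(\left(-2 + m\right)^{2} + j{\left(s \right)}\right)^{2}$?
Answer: $784$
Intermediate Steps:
$\left(\left(-2 + m\right)^{2} + j{\left(s \right)}\right)^{2} = \left(\left(-2 - 3\right)^{2} + 3\right)^{2} = \left(\left(-5\right)^{2} + 3\right)^{2} = \left(25 + 3\right)^{2} = 28^{2} = 784$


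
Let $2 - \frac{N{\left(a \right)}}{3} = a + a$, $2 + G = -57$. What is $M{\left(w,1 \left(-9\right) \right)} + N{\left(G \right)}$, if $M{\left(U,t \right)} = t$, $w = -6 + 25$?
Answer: $351$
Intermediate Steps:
$G = -59$ ($G = -2 - 57 = -59$)
$w = 19$
$N{\left(a \right)} = 6 - 6 a$ ($N{\left(a \right)} = 6 - 3 \left(a + a\right) = 6 - 3 \cdot 2 a = 6 - 6 a$)
$M{\left(w,1 \left(-9\right) \right)} + N{\left(G \right)} = 1 \left(-9\right) + \left(6 - -354\right) = -9 + \left(6 + 354\right) = -9 + 360 = 351$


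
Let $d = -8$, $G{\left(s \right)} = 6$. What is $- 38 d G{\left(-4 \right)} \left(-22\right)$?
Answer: $-40128$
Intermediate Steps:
$- 38 d G{\left(-4 \right)} \left(-22\right) = - 38 \left(\left(-8\right) 6\right) \left(-22\right) = \left(-38\right) \left(-48\right) \left(-22\right) = 1824 \left(-22\right) = -40128$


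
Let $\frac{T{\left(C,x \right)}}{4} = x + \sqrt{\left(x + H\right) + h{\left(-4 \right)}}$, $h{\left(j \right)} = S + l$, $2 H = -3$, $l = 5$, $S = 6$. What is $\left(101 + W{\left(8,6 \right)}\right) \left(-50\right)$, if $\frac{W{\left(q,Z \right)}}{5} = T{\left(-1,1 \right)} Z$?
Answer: $-11050 - 3000 \sqrt{42} \approx -30492.0$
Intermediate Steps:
$H = - \frac{3}{2}$ ($H = \frac{1}{2} \left(-3\right) = - \frac{3}{2} \approx -1.5$)
$h{\left(j \right)} = 11$ ($h{\left(j \right)} = 6 + 5 = 11$)
$T{\left(C,x \right)} = 4 x + 4 \sqrt{\frac{19}{2} + x}$ ($T{\left(C,x \right)} = 4 \left(x + \sqrt{\left(x - \frac{3}{2}\right) + 11}\right) = 4 \left(x + \sqrt{\left(- \frac{3}{2} + x\right) + 11}\right) = 4 \left(x + \sqrt{\frac{19}{2} + x}\right) = 4 x + 4 \sqrt{\frac{19}{2} + x}$)
$W{\left(q,Z \right)} = 5 Z \left(4 + 2 \sqrt{42}\right)$ ($W{\left(q,Z \right)} = 5 \left(2 \sqrt{38 + 4 \cdot 1} + 4 \cdot 1\right) Z = 5 \left(2 \sqrt{38 + 4} + 4\right) Z = 5 \left(2 \sqrt{42} + 4\right) Z = 5 \left(4 + 2 \sqrt{42}\right) Z = 5 Z \left(4 + 2 \sqrt{42}\right)$)
$\left(101 + W{\left(8,6 \right)}\right) \left(-50\right) = \left(101 + 10 \cdot 6 \left(2 + \sqrt{42}\right)\right) \left(-50\right) = \left(101 + \left(120 + 60 \sqrt{42}\right)\right) \left(-50\right) = \left(221 + 60 \sqrt{42}\right) \left(-50\right) = -11050 - 3000 \sqrt{42}$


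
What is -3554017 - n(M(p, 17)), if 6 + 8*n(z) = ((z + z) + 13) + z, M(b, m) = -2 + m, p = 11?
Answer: -7108047/2 ≈ -3.5540e+6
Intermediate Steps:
n(z) = 7/8 + 3*z/8 (n(z) = -¾ + (((z + z) + 13) + z)/8 = -¾ + ((2*z + 13) + z)/8 = -¾ + ((13 + 2*z) + z)/8 = -¾ + (13 + 3*z)/8 = -¾ + (13/8 + 3*z/8) = 7/8 + 3*z/8)
-3554017 - n(M(p, 17)) = -3554017 - (7/8 + 3*(-2 + 17)/8) = -3554017 - (7/8 + (3/8)*15) = -3554017 - (7/8 + 45/8) = -3554017 - 1*13/2 = -3554017 - 13/2 = -7108047/2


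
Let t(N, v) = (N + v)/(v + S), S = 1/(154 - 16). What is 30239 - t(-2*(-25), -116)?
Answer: 484026565/16007 ≈ 30238.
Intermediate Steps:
S = 1/138 ≈ 0.0072464
t(N, v) = (N + v)/(1/138 + v) (t(N, v) = (N + v)/(v + 1/138) = (N + v)/(1/138 + v))
30239 - t(-2*(-25), -116) = 30239 - 138*(-2*(-25) - 116)/(1 + 138*(-116)) = 30239 - 138*(50 - 116)/(1 - 16008) = 30239 - 138*(-66)/(-16007) = 30239 - 138*(-1)*(-66)/16007 = 30239 - 1*9108/16007 = 30239 - 9108/16007 = 484026565/16007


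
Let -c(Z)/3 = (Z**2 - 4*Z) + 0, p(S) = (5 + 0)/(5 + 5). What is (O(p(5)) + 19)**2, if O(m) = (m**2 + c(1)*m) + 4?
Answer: 12321/16 ≈ 770.06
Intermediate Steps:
p(S) = 1/2 (p(S) = 5/10 = 5*(1/10) = 1/2)
c(Z) = -3*Z**2 + 12*Z (c(Z) = -3*((Z**2 - 4*Z) + 0) = -3*(Z**2 - 4*Z) = -3*Z**2 + 12*Z)
O(m) = 4 + m**2 + 9*m (O(m) = (m**2 + (3*1*(4 - 1*1))*m) + 4 = (m**2 + (3*1*(4 - 1))*m) + 4 = (m**2 + (3*1*3)*m) + 4 = (m**2 + 9*m) + 4 = 4 + m**2 + 9*m)
(O(p(5)) + 19)**2 = ((4 + (1/2)**2 + 9*(1/2)) + 19)**2 = ((4 + 1/4 + 9/2) + 19)**2 = (35/4 + 19)**2 = (111/4)**2 = 12321/16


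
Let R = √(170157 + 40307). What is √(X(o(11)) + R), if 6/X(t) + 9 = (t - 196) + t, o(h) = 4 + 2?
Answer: √(-1158 + 148996*√13154)/193 ≈ 21.418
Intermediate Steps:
o(h) = 6
R = 4*√13154 (R = √210464 = 4*√13154 ≈ 458.76)
X(t) = 6/(-205 + 2*t) (X(t) = 6/(-9 + ((t - 196) + t)) = 6/(-9 + ((-196 + t) + t)) = 6/(-9 + (-196 + 2*t)) = 6/(-205 + 2*t))
√(X(o(11)) + R) = √(6/(-205 + 2*6) + 4*√13154) = √(6/(-205 + 12) + 4*√13154) = √(6/(-193) + 4*√13154) = √(6*(-1/193) + 4*√13154) = √(-6/193 + 4*√13154)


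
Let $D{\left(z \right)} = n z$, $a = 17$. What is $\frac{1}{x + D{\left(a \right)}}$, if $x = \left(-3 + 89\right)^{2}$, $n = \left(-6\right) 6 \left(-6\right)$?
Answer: $\frac{1}{11068} \approx 9.0351 \cdot 10^{-5}$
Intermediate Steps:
$n = 216$ ($n = \left(-36\right) \left(-6\right) = 216$)
$x = 7396$ ($x = 86^{2} = 7396$)
$D{\left(z \right)} = 216 z$
$\frac{1}{x + D{\left(a \right)}} = \frac{1}{7396 + 216 \cdot 17} = \frac{1}{7396 + 3672} = \frac{1}{11068}$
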